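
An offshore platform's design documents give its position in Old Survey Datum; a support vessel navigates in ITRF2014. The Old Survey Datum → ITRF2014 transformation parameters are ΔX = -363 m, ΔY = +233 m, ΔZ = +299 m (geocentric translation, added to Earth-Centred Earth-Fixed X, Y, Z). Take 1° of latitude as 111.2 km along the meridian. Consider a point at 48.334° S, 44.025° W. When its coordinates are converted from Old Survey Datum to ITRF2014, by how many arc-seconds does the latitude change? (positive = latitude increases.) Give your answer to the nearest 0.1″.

sin φ = -0.747033, cos φ = 0.664787, sin λ = -0.694972, cos λ = 0.719037.
North component: ΔN = −sin φ cos λ·ΔX − sin φ sin λ·ΔY + cos φ·ΔZ = −(-0.747033)(0.719037)(-363) − (-0.747033)(-0.694972)(233) + (0.664787)(299) = -117.18 m.
1° of latitude spans 111200 m, so Δφ = -117.18 / 111200 × 3600 = -3.794″.

Δφ = -3.8″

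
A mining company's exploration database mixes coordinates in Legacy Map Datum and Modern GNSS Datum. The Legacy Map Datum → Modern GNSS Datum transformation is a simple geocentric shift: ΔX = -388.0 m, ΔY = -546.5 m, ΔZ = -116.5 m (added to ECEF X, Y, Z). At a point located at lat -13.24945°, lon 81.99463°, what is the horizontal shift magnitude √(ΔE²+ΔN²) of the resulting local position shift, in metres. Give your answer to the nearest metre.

397 m

At φ = -13.24945°, λ = 81.99463°: sin φ = -0.229191, cos φ = 0.973381, sin λ = 0.990255, cos λ = 0.139266.
ΔE = −sin λ·ΔX + cos λ·ΔY = −(0.990255)·(-388.0) + (0.139266)·(-546.5) = 308.11 m.
ΔN = −sin φ cos λ·ΔX − sin φ sin λ·ΔY + cos φ·ΔZ = −(-0.229191)(0.139266)(-388.0) − (-0.229191)(0.990255)(-546.5) + (0.973381)(-116.5) = -249.82 m.
Horizontal magnitude = √(ΔE² + ΔN²) = √(308.11² + (-249.82)²) = 396.66 m.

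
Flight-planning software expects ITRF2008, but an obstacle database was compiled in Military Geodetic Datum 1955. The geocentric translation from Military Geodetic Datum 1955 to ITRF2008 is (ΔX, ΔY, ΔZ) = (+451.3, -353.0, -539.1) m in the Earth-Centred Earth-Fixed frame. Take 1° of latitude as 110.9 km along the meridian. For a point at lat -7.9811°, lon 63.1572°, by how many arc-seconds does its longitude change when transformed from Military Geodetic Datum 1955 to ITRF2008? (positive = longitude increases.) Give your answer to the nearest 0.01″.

sin φ = -0.138846, cos φ = 0.990314, sin λ = 0.892249, cos λ = 0.451544.
East component: ΔE = −sin λ·ΔX + cos λ·ΔY = −(0.892249)(451.3) + (0.451544)(-353.0) = -562.07 m.
1° of latitude spans 110900 m; at latitude φ, 1° of longitude spans that × cos φ = 109825.8 m, so Δλ = -562.07 / 109825.8 × 3600 = -18.424″.

Δλ = -18.42″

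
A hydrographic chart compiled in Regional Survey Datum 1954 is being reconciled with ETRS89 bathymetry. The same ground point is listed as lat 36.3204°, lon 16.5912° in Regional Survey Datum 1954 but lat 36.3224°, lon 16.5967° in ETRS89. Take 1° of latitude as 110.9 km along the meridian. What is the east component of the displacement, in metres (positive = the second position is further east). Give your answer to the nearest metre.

ΔE = 491 m

Δφ = 36.3224° − 36.3204° = +0.0020°; Δλ = 16.5967° − 16.5912° = +0.0055°.
ΔN = Δφ × 110900 = 221.8 m; ΔE = Δλ × 110900 × cos(36.3204°) = +0.0055 × 110900 × 0.805717 = 491.4 m.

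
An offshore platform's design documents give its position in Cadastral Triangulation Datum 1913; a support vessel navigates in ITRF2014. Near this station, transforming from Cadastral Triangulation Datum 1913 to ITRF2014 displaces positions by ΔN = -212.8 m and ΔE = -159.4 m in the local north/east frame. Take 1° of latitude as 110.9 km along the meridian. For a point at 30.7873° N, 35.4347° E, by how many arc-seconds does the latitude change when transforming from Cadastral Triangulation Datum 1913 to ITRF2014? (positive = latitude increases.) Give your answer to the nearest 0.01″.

1° of latitude = 110.9 km, so Δφ = -212.8 / 110900 = -0.0019188° = -6.908″.

Δφ = -6.91″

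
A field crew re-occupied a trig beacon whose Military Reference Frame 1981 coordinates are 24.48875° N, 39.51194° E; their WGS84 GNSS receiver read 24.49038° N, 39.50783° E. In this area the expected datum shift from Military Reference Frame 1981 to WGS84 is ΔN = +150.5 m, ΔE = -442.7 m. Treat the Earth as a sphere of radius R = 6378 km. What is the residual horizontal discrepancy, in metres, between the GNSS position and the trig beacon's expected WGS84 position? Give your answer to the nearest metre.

Observed coordinate differences: Δφ = +0.00163°, Δλ = -0.00411°.
Converting to metres (1° lat = 111317 m, cos φ = 0.910043): observed ΔN = 181.4 m, observed ΔE = -416.4 m.
Subtracting the expected shift leaves a residual of 181.4 − (150.5) = 30.9 m north and -416.4 − (-442.7) = 26.3 m east.
Residual distance = √(30.9² + 26.3²) = 40.6 m.

41 m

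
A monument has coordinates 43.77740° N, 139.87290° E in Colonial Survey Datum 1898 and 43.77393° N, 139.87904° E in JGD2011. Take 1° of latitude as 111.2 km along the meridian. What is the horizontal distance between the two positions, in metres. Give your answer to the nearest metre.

626 m

Δφ = 43.77393° − 43.77740° = -0.00347°; Δλ = 139.87904° − 139.87290° = +0.00614°.
ΔN = Δφ × 111200 = -385.9 m; ΔE = Δλ × 111200 × cos(43.77740°) = +0.00614 × 111200 × 0.722033 = 493.0 m.
Distance = √(ΔE² + ΔN²) = √(493.0² + (-385.9)²) = 626.0 m.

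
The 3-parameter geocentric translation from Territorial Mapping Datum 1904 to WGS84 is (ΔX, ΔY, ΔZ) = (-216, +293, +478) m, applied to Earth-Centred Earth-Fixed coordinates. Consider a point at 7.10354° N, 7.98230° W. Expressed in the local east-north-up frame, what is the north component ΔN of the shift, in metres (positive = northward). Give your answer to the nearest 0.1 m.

ΔN = 505.8 m

At φ = 7.10354°, λ = -7.98230°: sin φ = 0.123663, cos φ = 0.992324, sin λ = -0.138867, cos λ = 0.990311.
ΔN = −sin φ cos λ·ΔX − sin φ sin λ·ΔY + cos φ·ΔZ = −(0.123663)(0.990311)(-216) − (0.123663)(-0.138867)(293) + (0.992324)(478) = 505.81 m.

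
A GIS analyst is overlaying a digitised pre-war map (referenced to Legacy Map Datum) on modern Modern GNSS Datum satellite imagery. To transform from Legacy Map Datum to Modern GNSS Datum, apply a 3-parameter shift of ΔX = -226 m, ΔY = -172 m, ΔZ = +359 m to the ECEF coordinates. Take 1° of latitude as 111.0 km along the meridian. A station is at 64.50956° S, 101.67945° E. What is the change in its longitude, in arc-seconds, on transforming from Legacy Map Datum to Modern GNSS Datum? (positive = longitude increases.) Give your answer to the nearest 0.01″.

Δλ = 19.30″

sin φ = -0.902657, cos φ = 0.430360, sin λ = 0.979295, cos λ = -0.202436.
East component: ΔE = −sin λ·ΔX + cos λ·ΔY = −(0.979295)(-226) + (-0.202436)(-172) = 256.14 m.
1° of latitude spans 111000 m; at latitude φ, 1° of longitude spans that × cos φ = 47770.0 m, so Δλ = 256.14 / 47770.0 × 3600 = 19.303″.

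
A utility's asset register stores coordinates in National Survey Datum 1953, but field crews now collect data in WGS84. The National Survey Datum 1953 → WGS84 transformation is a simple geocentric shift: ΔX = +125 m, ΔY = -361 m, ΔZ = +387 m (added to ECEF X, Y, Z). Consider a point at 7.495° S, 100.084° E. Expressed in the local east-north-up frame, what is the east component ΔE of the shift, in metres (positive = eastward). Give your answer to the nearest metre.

ΔE = -60 m

At φ = -7.495°, λ = 100.084°: sin φ = -0.130440, cos φ = 0.991456, sin λ = 0.984552, cos λ = -0.175092.
ΔE = −sin λ·ΔX + cos λ·ΔY = −(0.984552)·(125) + (-0.175092)·(-361) = -59.86 m.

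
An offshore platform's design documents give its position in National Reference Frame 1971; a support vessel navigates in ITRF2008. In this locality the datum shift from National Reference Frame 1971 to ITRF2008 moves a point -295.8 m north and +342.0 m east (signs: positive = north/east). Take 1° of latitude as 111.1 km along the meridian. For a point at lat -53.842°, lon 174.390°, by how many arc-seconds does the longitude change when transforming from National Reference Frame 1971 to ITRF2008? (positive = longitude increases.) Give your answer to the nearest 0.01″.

At latitude -53.842°, cos φ = 0.590014.
1° of longitude at this latitude = 111.1 × cos φ = 65.55 km, so Δλ = 342.0 / 65550.6 = 0.0052173° = 18.782″.

Δλ = 18.78″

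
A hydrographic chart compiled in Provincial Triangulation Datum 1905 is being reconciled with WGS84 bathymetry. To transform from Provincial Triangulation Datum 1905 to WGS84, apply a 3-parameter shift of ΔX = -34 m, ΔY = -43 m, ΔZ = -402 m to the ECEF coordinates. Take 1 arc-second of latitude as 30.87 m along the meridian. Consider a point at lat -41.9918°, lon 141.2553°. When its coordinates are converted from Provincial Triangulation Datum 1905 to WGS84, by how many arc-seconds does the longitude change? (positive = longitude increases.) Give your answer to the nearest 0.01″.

sin φ = -0.669024, cos φ = 0.743241, sin λ = 0.625851, cos λ = -0.779942.
East component: ΔE = −sin λ·ΔX + cos λ·ΔY = −(0.625851)(-34) + (-0.779942)(-43) = 54.82 m.
1° of latitude spans 3600 × 30.87 = 111132 m; at latitude φ, 1° of longitude spans that × cos φ = 82597.8 m, so Δλ = 54.82 / 82597.8 × 3600 = 2.389″.

Δλ = 2.39″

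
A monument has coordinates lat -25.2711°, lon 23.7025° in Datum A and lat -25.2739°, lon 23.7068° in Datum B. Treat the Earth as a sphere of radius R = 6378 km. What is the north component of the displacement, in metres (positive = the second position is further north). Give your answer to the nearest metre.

ΔN = -312 m

Δφ = -25.2739° − -25.2711° = -0.0028°; Δλ = 23.7068° − 23.7025° = +0.0043°.
1° along a meridian = πR/180 = 111317 m.
ΔN = Δφ × 111317 = -311.7 m; ΔE = Δλ × 111317 × cos(-25.2711°) = +0.0043 × 111317 × 0.904298 = 432.9 m.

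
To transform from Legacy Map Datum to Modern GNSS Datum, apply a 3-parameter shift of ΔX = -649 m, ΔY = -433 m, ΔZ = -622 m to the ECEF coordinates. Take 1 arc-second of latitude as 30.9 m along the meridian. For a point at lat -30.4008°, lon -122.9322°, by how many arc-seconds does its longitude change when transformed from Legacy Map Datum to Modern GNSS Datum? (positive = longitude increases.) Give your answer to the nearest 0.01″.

sin φ = -0.506046, cos φ = 0.862507, sin λ = -0.839314, cos λ = -0.543646.
East component: ΔE = −sin λ·ΔX + cos λ·ΔY = −(-0.839314)(-649) + (-0.543646)(-433) = -309.32 m.
1° of latitude spans 3600 × 30.90 = 111240 m; at latitude φ, 1° of longitude spans that × cos φ = 95945.2 m, so Δλ = -309.32 / 95945.2 × 3600 = -11.606″.

Δλ = -11.61″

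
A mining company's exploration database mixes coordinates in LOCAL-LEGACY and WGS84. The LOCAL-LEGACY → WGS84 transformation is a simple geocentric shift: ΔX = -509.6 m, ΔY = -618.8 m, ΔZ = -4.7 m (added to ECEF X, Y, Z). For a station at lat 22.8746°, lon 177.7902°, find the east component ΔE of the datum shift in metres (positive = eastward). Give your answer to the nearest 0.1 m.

At φ = 22.8746°, λ = 177.7902°: sin φ = 0.388716, cos φ = 0.921358, sin λ = 0.038559, cos λ = -0.999256.
ΔE = −sin λ·ΔX + cos λ·ΔY = −(0.038559)·(-509.6) + (-0.999256)·(-618.8) = 637.99 m.

ΔE = 638.0 m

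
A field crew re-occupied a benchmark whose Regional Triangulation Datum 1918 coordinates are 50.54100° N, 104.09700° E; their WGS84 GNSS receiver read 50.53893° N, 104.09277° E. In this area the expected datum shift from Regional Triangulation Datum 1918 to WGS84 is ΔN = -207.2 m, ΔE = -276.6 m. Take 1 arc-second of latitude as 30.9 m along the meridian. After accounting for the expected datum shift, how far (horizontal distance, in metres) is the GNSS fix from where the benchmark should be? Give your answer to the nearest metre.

32 m

Observed coordinate differences: Δφ = -0.00207°, Δλ = -0.00423°.
Converting to metres (1° lat = 111240 m, cos φ = 0.635526): observed ΔN = -230.3 m, observed ΔE = -299.0 m.
Subtracting the expected shift leaves a residual of -230.3 − (-207.2) = -23.1 m north and -299.0 − (-276.6) = -22.4 m east.
Residual distance = √((-23.1)² + (-22.4)²) = 32.2 m.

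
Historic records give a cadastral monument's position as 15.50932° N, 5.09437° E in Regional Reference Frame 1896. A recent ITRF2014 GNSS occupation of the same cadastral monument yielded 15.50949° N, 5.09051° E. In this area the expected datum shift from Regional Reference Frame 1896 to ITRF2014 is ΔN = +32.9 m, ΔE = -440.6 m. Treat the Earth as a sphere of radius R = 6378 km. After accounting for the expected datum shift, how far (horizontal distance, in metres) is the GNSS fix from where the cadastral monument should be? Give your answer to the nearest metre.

Observed coordinate differences: Δφ = +0.00017°, Δλ = -0.00386°.
Converting to metres (1° lat = 111317 m, cos φ = 0.963587): observed ΔN = 18.9 m, observed ΔE = -414.0 m.
Subtracting the expected shift leaves a residual of 18.9 − (32.9) = -14.0 m north and -414.0 − (-440.6) = 26.6 m east.
Residual distance = √((-14.0)² + 26.6²) = 30.0 m.

30 m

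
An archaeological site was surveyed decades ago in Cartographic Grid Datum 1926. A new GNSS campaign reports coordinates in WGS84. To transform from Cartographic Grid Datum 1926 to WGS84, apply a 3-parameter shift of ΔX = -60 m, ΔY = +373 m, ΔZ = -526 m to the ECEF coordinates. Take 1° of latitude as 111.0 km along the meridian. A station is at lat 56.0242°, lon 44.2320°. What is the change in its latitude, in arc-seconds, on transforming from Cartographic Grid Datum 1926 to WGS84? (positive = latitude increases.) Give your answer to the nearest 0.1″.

Δφ = -15.4″

sin φ = 0.829274, cos φ = 0.558843, sin λ = 0.697565, cos λ = 0.716521.
North component: ΔN = −sin φ cos λ·ΔX − sin φ sin λ·ΔY + cos φ·ΔZ = −(0.829274)(0.716521)(-60) − (0.829274)(0.697565)(373) + (0.558843)(-526) = -474.07 m.
1° of latitude spans 111000 m, so Δφ = -474.07 / 111000 × 3600 = -15.375″.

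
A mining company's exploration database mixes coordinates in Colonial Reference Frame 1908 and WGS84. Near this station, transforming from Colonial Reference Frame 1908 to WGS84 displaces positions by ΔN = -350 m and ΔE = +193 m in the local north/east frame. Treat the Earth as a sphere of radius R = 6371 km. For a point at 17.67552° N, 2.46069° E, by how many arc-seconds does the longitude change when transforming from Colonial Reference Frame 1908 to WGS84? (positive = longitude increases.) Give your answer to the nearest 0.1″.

At latitude 17.67552°, cos φ = 0.952791.
One radian of longitude at latitude φ spans R cos φ, so Δλ = ΔE / (R cos φ) = 193.0 / (6371000 × 0.952791) = 3.1794e-05 rad = 6.558″.

Δλ = 6.6″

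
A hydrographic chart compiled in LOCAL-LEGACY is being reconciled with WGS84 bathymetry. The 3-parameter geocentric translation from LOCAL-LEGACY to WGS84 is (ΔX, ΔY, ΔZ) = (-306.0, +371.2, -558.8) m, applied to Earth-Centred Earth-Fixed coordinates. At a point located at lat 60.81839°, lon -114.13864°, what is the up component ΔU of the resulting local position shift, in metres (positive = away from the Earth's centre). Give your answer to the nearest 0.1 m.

The local up (radial) axis is (cos φ cos λ, cos φ sin λ, sin φ), giving ΔU = 61.014 − 165.164 − 487.876 = -592.03 m.

ΔU = -592.0 m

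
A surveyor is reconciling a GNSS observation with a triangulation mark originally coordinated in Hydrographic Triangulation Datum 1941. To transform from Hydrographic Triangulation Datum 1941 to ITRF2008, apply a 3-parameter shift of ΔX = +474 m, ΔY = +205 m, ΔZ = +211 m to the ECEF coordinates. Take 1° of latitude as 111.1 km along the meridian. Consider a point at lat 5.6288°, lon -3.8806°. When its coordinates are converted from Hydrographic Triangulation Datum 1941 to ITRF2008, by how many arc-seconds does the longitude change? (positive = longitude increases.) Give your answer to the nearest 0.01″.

sin φ = 0.098083, cos φ = 0.995178, sin λ = -0.067677, cos λ = 0.997707.
East component: ΔE = −sin λ·ΔX + cos λ·ΔY = −(-0.067677)(474) + (0.997707)(205) = 236.61 m.
1° of latitude spans 111100 m; at latitude φ, 1° of longitude spans that × cos φ = 110564.3 m, so Δλ = 236.61 / 110564.3 × 3600 = 7.704″.

Δλ = 7.70″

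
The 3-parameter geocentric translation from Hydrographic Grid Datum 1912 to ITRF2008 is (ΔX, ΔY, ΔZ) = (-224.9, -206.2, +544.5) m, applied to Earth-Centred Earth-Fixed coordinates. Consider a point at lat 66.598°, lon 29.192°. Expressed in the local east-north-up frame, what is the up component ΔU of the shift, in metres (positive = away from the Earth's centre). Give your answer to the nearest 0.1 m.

At φ = 66.598°, λ = 29.192°: sin φ = 0.917741, cos φ = 0.397180, sin λ = 0.487738, cos λ = 0.872990.
ΔU = cos φ cos λ·ΔX + cos φ sin λ·ΔY + sin φ·ΔZ = (0.397180)(0.872990)(-224.9) + (0.397180)(0.487738)(-206.2) + (0.917741)(544.5) = 381.78 m.

ΔU = 381.8 m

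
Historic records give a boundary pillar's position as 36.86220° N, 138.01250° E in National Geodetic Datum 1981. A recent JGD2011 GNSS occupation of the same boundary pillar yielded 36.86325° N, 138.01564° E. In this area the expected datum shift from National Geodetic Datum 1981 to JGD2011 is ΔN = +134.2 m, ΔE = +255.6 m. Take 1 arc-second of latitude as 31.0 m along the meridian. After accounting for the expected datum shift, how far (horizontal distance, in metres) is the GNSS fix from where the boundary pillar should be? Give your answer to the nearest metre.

30 m

Observed coordinate differences: Δφ = +0.00105°, Δλ = +0.00314°.
Converting to metres (1° lat = 111600 m, cos φ = 0.800081): observed ΔN = 117.2 m, observed ΔE = 280.4 m.
Subtracting the expected shift leaves a residual of 117.2 − (134.2) = -17.0 m north and 280.4 − (255.6) = 24.8 m east.
Residual distance = √((-17.0)² + 24.8²) = 30.1 m.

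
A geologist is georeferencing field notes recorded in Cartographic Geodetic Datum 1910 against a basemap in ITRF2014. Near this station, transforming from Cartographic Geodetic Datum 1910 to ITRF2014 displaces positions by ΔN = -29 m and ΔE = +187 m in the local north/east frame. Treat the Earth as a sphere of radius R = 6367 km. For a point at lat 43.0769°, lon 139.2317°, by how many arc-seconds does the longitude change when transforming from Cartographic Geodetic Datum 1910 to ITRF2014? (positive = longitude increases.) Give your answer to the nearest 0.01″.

Δλ = 8.29″

At latitude 43.0769°, cos φ = 0.730438.
One radian of longitude at latitude φ spans R cos φ, so Δλ = ΔE / (R cos φ) = 187.0 / (6367000 × 0.730438) = 4.0209e-05 rad = 8.294″.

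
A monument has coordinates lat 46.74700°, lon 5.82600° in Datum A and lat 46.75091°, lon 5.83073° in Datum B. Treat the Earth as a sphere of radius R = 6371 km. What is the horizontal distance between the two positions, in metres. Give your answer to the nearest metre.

Δφ = 46.75091° − 46.74700° = +0.00391°; Δλ = 5.83073° − 5.82600° = +0.00473°.
1° along a meridian = πR/180 = 111195 m.
ΔN = Δφ × 111195 = 434.8 m; ΔE = Δλ × 111195 × cos(46.74700°) = +0.00473 × 111195 × 0.685221 = 360.4 m.
Distance = √(ΔE² + ΔN²) = √(360.4² + 434.8²) = 564.7 m.

565 m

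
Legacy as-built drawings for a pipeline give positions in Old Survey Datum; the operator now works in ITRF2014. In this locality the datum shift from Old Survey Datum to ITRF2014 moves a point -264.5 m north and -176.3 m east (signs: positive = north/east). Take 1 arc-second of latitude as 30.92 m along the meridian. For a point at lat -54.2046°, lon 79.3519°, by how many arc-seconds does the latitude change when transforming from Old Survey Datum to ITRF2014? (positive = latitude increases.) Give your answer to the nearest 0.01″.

Δφ = -8.55″

1″ of latitude = 30.92 m, so Δφ = -264.5 / 30.92 = -8.554″.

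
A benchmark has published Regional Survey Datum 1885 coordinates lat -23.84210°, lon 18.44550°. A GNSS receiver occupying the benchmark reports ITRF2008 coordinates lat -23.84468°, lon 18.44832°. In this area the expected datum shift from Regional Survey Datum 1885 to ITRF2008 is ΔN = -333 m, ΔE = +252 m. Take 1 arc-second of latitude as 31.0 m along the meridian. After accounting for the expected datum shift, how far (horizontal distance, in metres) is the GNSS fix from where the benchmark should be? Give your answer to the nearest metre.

Observed coordinate differences: Δφ = -0.00258°, Δλ = +0.00282°.
Converting to metres (1° lat = 111600 m, cos φ = 0.914663): observed ΔN = -287.9 m, observed ΔE = 287.9 m.
Subtracting the expected shift leaves a residual of -287.9 − (-333) = 45.1 m north and 287.9 − (252) = 35.9 m east.
Residual distance = √(45.1² + 35.9²) = 57.6 m.

58 m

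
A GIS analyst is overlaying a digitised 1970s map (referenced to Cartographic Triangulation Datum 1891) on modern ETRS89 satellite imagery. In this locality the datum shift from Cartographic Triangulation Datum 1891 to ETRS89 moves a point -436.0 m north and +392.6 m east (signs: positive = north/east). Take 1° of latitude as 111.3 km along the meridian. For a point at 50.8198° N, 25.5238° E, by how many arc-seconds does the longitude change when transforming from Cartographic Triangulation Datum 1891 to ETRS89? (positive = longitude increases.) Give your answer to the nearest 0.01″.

Δλ = 20.10″

At latitude 50.8198°, cos φ = 0.631761.
1° of longitude at this latitude = 111.3 × cos φ = 70.32 km, so Δλ = 392.6 / 70315.1 = 0.0055834° = 20.100″.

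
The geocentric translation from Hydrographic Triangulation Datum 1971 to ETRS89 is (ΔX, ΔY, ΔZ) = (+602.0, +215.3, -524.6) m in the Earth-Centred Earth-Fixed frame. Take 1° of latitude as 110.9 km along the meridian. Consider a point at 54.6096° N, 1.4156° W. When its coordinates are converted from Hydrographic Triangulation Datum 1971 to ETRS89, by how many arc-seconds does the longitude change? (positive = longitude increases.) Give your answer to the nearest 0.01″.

Δλ = 12.90″

sin φ = 0.815225, cos φ = 0.579145, sin λ = -0.024704, cos λ = 0.999695.
East component: ΔE = −sin λ·ΔX + cos λ·ΔY = −(-0.024704)(602.0) + (0.999695)(215.3) = 230.11 m.
1° of latitude spans 110900 m; at latitude φ, 1° of longitude spans that × cos φ = 64227.1 m, so Δλ = 230.11 / 64227.1 × 3600 = 12.898″.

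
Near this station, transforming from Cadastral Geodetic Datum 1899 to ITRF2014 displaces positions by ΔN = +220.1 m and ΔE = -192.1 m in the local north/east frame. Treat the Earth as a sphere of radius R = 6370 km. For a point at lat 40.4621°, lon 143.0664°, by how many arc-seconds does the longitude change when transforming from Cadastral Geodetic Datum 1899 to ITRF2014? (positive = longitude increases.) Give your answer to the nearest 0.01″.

At latitude 40.4621°, cos φ = 0.760835.
One radian of longitude at latitude φ spans R cos φ, so Δλ = ΔE / (R cos φ) = -192.1 / (6370000 × 0.760835) = -3.9637e-05 rad = -8.176″.

Δλ = -8.18″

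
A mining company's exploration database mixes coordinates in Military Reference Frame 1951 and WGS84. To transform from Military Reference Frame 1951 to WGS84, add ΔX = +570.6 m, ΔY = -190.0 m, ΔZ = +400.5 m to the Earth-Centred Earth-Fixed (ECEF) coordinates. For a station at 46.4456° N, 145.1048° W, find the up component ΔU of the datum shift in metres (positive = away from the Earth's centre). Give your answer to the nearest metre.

At φ = 46.4456°, λ = -145.1048°: sin φ = 0.724720, cos φ = 0.689043, sin λ = -0.572077, cos λ = -0.820200.
ΔU = cos φ cos λ·ΔX + cos φ sin λ·ΔY + sin φ·ΔZ = (0.689043)(-0.820200)(570.6) + (0.689043)(-0.572077)(-190.0) + (0.724720)(400.5) = 42.67 m.

ΔU = 43 m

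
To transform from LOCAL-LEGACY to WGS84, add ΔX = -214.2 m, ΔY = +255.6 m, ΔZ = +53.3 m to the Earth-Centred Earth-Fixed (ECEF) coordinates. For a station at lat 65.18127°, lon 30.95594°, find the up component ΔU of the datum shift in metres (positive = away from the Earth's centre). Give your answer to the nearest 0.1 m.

At φ = 65.18127°, λ = 30.95594°: sin φ = 0.907640, cos φ = 0.419749, sin λ = 0.514379, cos λ = 0.857563.
ΔU = cos φ cos λ·ΔX + cos φ sin λ·ΔY + sin φ·ΔZ = (0.419749)(0.857563)(-214.2) + (0.419749)(0.514379)(255.6) + (0.907640)(53.3) = 26.46 m.

ΔU = 26.5 m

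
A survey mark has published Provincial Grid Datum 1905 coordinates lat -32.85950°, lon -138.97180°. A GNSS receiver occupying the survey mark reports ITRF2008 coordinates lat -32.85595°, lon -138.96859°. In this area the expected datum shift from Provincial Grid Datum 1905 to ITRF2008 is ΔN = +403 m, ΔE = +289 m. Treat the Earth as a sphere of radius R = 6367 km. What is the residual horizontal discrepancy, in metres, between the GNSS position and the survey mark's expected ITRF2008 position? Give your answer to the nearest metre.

14 m

Observed coordinate differences: Δφ = +0.00355°, Δλ = +0.00321°.
Converting to metres (1° lat = 111125 m, cos φ = 0.840004): observed ΔN = 394.5 m, observed ΔE = 299.6 m.
Subtracting the expected shift leaves a residual of 394.5 − (403) = -8.5 m north and 299.6 − (289) = 10.6 m east.
Residual distance = √((-8.5)² + 10.6²) = 13.6 m.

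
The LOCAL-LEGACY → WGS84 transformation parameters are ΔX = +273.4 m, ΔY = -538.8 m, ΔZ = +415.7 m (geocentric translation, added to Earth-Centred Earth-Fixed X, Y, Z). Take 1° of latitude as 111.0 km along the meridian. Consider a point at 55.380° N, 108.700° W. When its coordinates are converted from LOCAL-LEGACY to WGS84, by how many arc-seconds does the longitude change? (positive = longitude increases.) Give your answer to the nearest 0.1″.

sin φ = 0.822938, cos φ = 0.568131, sin λ = -0.947210, cos λ = -0.320613.
East component: ΔE = −sin λ·ΔX + cos λ·ΔY = −(-0.947210)(273.4) + (-0.320613)(-538.8) = 431.71 m.
1° of latitude spans 111000 m; at latitude φ, 1° of longitude spans that × cos φ = 63062.5 m, so Δλ = 431.71 / 63062.5 × 3600 = 24.645″.

Δλ = 24.6″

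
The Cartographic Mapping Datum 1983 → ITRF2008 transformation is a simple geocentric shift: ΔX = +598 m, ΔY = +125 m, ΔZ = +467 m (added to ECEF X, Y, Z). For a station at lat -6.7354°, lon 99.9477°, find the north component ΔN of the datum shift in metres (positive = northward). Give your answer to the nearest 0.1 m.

The local north axis is (−sin φ cos λ, −sin φ sin λ, cos φ), giving ΔN = -12.116 + 14.440 + 463.777 = 466.10 m.

ΔN = 466.1 m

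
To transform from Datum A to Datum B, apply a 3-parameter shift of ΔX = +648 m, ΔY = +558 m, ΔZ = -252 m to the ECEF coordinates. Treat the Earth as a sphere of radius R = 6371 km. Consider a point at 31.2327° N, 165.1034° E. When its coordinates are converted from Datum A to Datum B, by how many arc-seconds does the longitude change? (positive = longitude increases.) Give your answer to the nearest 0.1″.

Δλ = -26.7″

sin φ = 0.518515, cos φ = 0.855068, sin λ = 0.257075, cos λ = -0.966391.
East component: ΔE = −sin λ·ΔX + cos λ·ΔY = −(0.257075)(648) + (-0.966391)(558) = -705.83 m.
1° of latitude spans πR/180 = 111195 m; at latitude φ, 1° of longitude spans that × cos φ = 95079.3 m, so Δλ = -705.83 / 95079.3 × 3600 = -26.725″.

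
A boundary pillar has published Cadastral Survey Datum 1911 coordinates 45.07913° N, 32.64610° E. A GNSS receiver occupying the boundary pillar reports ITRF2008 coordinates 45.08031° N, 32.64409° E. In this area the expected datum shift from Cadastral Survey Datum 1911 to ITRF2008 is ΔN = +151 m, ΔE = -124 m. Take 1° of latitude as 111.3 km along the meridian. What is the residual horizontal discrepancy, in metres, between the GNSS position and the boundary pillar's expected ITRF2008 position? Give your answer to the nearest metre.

Observed coordinate differences: Δφ = +0.00118°, Δλ = -0.00201°.
Converting to metres (1° lat = 111300 m, cos φ = 0.706130): observed ΔN = 131.3 m, observed ΔE = -158.0 m.
Subtracting the expected shift leaves a residual of 131.3 − (151) = -19.7 m north and -158.0 − (-124) = -34.0 m east.
Residual distance = √((-19.7)² + (-34.0)²) = 39.3 m.

39 m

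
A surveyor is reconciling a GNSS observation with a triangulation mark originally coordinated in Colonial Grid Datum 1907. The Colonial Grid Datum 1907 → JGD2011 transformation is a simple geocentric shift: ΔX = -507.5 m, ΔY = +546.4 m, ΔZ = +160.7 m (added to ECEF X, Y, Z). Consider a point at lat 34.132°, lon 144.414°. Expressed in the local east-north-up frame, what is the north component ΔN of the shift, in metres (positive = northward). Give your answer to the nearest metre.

At φ = 34.132°, λ = 144.414°: sin φ = 0.561101, cos φ = 0.827747, sin λ = 0.581924, cos λ = -0.813243.
ΔN = −sin φ cos λ·ΔX − sin φ sin λ·ΔY + cos φ·ΔZ = −(0.561101)(-0.813243)(-507.5) − (0.561101)(0.581924)(546.4) + (0.827747)(160.7) = -276.97 m.

ΔN = -277 m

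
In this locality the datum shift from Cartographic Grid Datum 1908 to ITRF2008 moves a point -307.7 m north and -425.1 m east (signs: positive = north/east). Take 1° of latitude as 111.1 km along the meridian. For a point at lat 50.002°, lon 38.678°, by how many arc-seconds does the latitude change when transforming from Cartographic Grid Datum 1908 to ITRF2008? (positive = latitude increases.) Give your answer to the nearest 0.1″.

1° of latitude = 111.1 km, so Δφ = -307.7 / 111100 = -0.0027696° = -9.970″.

Δφ = -10.0″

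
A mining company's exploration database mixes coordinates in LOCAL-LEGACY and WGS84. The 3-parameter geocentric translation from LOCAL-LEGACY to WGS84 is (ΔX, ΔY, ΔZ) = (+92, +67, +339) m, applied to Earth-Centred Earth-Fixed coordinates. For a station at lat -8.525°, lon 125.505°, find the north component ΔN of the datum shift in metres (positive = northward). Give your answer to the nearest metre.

ΔN = 335 m

The local north axis is (−sin φ cos λ, −sin φ sin λ, cos φ), giving ΔN = -7.921 + 8.085 + 335.254 = 335.42 m.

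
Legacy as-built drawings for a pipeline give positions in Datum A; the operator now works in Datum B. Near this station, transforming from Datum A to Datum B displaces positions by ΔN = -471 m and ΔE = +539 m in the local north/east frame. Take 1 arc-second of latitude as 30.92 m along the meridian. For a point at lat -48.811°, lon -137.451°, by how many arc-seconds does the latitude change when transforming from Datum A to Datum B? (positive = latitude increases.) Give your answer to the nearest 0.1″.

Δφ = -15.2″

1″ of latitude = 30.92 m, so Δφ = -471.0 / 30.92 = -15.233″.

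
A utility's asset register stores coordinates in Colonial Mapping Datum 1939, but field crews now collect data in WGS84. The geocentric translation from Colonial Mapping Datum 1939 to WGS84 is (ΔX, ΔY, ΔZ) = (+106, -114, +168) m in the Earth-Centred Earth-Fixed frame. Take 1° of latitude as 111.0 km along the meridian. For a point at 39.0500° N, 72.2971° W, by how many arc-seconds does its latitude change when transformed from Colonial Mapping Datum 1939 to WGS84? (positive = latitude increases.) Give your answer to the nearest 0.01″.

Δφ = 1.35″

sin φ = 0.629998, cos φ = 0.776596, sin λ = -0.952646, cos λ = 0.304081.
North component: ΔN = −sin φ cos λ·ΔX − sin φ sin λ·ΔY + cos φ·ΔZ = −(0.629998)(0.304081)(106) − (0.629998)(-0.952646)(-114) + (0.776596)(168) = 41.74 m.
1° of latitude spans 111000 m, so Δφ = 41.74 / 111000 × 3600 = 1.354″.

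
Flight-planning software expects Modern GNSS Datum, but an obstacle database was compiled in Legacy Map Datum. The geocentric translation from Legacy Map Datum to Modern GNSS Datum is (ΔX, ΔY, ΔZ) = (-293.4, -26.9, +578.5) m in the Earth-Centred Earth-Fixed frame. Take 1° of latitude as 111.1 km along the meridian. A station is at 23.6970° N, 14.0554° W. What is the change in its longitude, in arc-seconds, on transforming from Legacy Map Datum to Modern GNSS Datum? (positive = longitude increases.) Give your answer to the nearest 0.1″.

Δλ = -3.4″

sin φ = 0.401900, cos φ = 0.915684, sin λ = -0.242860, cos λ = 0.970061.
East component: ΔE = −sin λ·ΔX + cos λ·ΔY = −(-0.242860)(-293.4) + (0.970061)(-26.9) = -97.35 m.
1° of latitude spans 111100 m; at latitude φ, 1° of longitude spans that × cos φ = 101732.5 m, so Δλ = -97.35 / 101732.5 × 3600 = -3.445″.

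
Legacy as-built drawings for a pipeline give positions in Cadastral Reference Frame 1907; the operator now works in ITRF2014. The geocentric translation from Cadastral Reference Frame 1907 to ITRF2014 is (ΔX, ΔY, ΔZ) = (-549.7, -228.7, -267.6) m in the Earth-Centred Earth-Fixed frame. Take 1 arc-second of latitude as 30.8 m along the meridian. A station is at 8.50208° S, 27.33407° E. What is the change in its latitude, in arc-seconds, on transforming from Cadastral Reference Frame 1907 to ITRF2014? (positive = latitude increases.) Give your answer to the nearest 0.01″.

Δφ = -11.44″

sin φ = -0.147845, cos φ = 0.989010, sin λ = 0.459178, cos λ = 0.888344.
North component: ΔN = −sin φ cos λ·ΔX − sin φ sin λ·ΔY + cos φ·ΔZ = −(-0.147845)(0.888344)(-549.7) − (-0.147845)(0.459178)(-228.7) + (0.989010)(-267.6) = -352.38 m.
1° of latitude spans 3600 × 30.80 = 110880 m, so Δφ = -352.38 / 110880 × 3600 = -11.441″.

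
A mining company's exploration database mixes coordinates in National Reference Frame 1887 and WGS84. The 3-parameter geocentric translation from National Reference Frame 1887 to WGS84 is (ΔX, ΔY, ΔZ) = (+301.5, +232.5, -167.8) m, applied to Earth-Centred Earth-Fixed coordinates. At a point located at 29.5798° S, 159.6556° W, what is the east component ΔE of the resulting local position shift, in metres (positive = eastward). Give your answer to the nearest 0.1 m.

At φ = -29.5798°, λ = -159.6556°: sin φ = -0.493635, cos φ = 0.869669, sin λ = -0.347662, cos λ = -0.937620.
ΔE = −sin λ·ΔX + cos λ·ΔY = −(-0.347662)·(301.5) + (-0.937620)·(232.5) = -113.18 m.

ΔE = -113.2 m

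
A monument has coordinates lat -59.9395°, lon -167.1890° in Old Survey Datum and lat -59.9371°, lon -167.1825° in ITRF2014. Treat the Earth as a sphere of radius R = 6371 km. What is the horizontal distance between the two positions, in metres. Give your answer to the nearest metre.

Δφ = -59.9371° − -59.9395° = +0.0024°; Δλ = -167.1825° − -167.1890° = +0.0065°.
1° along a meridian = πR/180 = 111195 m.
ΔN = Δφ × 111195 = 266.9 m; ΔE = Δλ × 111195 × cos(-59.9395°) = +0.0065 × 111195 × 0.500914 = 362.0 m.
Distance = √(ΔE² + ΔN²) = √(362.0² + 266.9²) = 449.8 m.

450 m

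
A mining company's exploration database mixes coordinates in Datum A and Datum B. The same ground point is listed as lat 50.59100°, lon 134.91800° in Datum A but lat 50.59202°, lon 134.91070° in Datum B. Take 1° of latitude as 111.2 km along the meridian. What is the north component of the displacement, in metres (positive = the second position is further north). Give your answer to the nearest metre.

Δφ = 50.59202° − 50.59100° = +0.00102°; Δλ = 134.91070° − 134.91800° = -0.00730°.
ΔN = Δφ × 111200 = 113.4 m; ΔE = Δλ × 111200 × cos(50.59100°) = -0.00730 × 111200 × 0.634852 = -515.3 m.

ΔN = 113 m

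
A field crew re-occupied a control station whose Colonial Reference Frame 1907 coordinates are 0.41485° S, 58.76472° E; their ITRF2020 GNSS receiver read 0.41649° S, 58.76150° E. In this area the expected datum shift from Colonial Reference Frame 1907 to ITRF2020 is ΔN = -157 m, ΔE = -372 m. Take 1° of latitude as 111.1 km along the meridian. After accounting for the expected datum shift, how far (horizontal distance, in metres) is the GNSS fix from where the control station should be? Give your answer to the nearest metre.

Observed coordinate differences: Δφ = -0.00164°, Δλ = -0.00322°.
Converting to metres (1° lat = 111100 m, cos φ = 0.999974): observed ΔN = -182.2 m, observed ΔE = -357.7 m.
Subtracting the expected shift leaves a residual of -182.2 − (-157) = -25.2 m north and -357.7 − (-372) = 14.3 m east.
Residual distance = √((-25.2)² + 14.3²) = 29.0 m.

29 m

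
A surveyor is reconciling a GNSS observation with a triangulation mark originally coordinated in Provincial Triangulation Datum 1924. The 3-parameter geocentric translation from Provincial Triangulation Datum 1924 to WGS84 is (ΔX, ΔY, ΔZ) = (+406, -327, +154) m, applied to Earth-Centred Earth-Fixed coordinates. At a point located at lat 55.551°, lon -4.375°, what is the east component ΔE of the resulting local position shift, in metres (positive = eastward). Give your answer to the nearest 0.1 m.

ΔE = -295.1 m

The local east axis at (φ, λ) is (−sin λ, cos λ, 0), so ΔE = −sin(-4.375°)·406 + cos(-4.375°)·(-327) = -295.08 m.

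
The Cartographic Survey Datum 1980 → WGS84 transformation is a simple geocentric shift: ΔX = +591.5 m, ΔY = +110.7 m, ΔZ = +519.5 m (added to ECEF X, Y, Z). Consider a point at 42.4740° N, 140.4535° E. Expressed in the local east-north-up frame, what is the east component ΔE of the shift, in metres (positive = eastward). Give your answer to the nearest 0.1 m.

ΔE = -462.0 m

At φ = 42.4740°, λ = 140.4535°: sin φ = 0.675256, cos φ = 0.737584, sin λ = 0.636704, cos λ = -0.771108.
ΔE = −sin λ·ΔX + cos λ·ΔY = −(0.636704)·(591.5) + (-0.771108)·(110.7) = -461.97 m.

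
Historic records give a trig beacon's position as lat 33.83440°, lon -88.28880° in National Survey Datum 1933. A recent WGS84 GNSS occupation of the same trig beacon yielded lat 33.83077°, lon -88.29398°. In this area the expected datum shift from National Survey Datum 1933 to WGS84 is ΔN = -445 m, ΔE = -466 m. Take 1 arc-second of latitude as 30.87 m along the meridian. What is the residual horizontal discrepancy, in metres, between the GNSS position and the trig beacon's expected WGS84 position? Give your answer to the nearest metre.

Observed coordinate differences: Δφ = -0.00363°, Δλ = -0.00518°.
Converting to metres (1° lat = 111132 m, cos φ = 0.830650): observed ΔN = -403.4 m, observed ΔE = -478.2 m.
Subtracting the expected shift leaves a residual of -403.4 − (-445) = 41.6 m north and -478.2 − (-466) = -12.2 m east.
Residual distance = √(41.6² + (-12.2)²) = 43.3 m.

43 m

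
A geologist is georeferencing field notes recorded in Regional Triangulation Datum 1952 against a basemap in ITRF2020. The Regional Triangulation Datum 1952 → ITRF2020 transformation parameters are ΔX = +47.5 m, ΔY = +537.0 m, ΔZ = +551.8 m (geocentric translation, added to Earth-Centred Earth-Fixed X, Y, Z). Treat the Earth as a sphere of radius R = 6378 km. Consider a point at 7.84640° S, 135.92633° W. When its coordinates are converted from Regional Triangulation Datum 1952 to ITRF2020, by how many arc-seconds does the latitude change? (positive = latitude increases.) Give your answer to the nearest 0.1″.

sin φ = -0.136518, cos φ = 0.990638, sin λ = -0.695583, cos λ = -0.718446.
North component: ΔN = −sin φ cos λ·ΔX − sin φ sin λ·ΔY + cos φ·ΔZ = −(-0.136518)(-0.718446)(47.5) − (-0.136518)(-0.695583)(537.0) + (0.990638)(551.8) = 490.98 m.
1° of latitude spans πR/180 = 111317 m, so Δφ = 490.98 / 111317 × 3600 = 15.878″.

Δφ = 15.9″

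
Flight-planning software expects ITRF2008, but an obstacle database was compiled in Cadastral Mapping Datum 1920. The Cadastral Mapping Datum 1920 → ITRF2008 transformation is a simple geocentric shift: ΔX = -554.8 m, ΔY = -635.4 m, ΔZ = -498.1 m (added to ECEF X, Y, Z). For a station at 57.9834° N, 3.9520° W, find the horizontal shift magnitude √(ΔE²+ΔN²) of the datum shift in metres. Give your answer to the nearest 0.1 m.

692.8 m

At φ = 57.9834°, λ = -3.9520°: sin φ = 0.847895, cos φ = 0.530165, sin λ = -0.068921, cos λ = 0.997622.
ΔE = −sin λ·ΔX + cos λ·ΔY = −(-0.068921)·(-554.8) + (0.997622)·(-635.4) = -672.13 m.
ΔN = −sin φ cos λ·ΔX − sin φ sin λ·ΔY + cos φ·ΔZ = −(0.847895)(0.997622)(-554.8) − (0.847895)(-0.068921)(-635.4) + (0.530165)(-498.1) = 168.09 m.
Horizontal magnitude = √(ΔE² + ΔN²) = √((-672.13)² + 168.09²) = 692.83 m.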